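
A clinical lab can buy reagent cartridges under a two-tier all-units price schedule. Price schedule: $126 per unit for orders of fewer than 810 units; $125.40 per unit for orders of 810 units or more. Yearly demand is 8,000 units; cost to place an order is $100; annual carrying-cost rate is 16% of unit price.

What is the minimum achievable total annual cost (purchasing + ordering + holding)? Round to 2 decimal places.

$1,012,313.57

H₁ = 16%×$126 = $20.1600;  H₂ = 16%×$125.40 = $20.0640
EOQ₁ = √(2×8,000×100/20.1600) = 281.72  (< 810, feasible at tier 1)
EOQ₂ = √(2×8,000×100/20.0640) = 282.39  (< 810 → use Q = 810 at tier-2 price)
TC(tier 1 (EOQ₁), Q≈281.7) = $1,013,679.44
TC(tier 2, Q≈810.0) = $1,012,313.57
Minimum at tier 2: $1,012,313.57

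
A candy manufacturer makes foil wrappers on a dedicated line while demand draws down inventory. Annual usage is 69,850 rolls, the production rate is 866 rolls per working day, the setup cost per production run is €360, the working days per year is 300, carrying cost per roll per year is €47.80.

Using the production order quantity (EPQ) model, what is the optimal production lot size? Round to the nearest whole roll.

d = 69,850/300 = 232.8333 rolls/day;  effective holding cost H(1 − d/p) = 47.8·(1 − 232.8333/866) = 34.94846
Q* = √(2DS / H_eff) = √(2·69,850·360 / 34.94846) ≈ 1,199.60

1,200 rolls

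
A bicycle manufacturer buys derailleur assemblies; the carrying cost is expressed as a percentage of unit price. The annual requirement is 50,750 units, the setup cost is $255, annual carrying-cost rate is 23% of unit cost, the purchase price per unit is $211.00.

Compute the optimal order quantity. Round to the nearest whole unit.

Carrying cost H = $211 × 23% = $48.5300/unit/yr
Optimal lot size Q* = (2 × 50,750 × $255 / $48.53)^½ ≈ 730.29

730 units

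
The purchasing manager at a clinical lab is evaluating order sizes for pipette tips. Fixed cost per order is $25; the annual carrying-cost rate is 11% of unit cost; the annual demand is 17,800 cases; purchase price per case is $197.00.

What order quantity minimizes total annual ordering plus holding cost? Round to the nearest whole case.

203 cases

Holding cost per case per year: H = 11% × $197 = $21.6700
Q* = √(2·D·S / H) = √(2·17,800·25 / 21.67) = √41,070.6 ≈ 202.66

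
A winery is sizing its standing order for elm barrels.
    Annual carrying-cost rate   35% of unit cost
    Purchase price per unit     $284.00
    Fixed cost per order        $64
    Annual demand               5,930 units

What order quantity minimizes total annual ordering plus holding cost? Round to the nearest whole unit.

87 units

Carrying cost H = $284 × 35% = $99.4000/unit/yr
Optimal lot size Q* = (2 × 5,930 × $64 / $99.4)^½ ≈ 87.39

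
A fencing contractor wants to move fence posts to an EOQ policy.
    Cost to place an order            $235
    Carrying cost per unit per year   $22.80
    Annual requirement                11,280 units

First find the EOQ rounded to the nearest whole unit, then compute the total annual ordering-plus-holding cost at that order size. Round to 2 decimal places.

2DS/H = 2·11,280·235/22.8 = 232,526.32
EOQ = √232,526.32 ≈ 482.21 → Q = 482 units
Annual ordering cost = (D/Q)·S = (11,280/482) × 235 = $5,499.59
Annual holding cost  = (Q/2)·H = (482/2) × 22.8 = $5,494.80
Total = $5,499.59 + $5,494.80 = $10,994.39

$10,994.39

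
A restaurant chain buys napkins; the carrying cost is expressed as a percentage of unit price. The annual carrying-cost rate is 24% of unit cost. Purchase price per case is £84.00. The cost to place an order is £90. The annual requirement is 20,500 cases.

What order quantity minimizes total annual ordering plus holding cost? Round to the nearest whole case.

428 cases

Holding cost per case per year: H = 24% × £84 = £20.1600
EOQ = √(2DS/H) = √(2 × 20,500 × 90 / 20.16)
    = √(183,035.71) ≈ 427.83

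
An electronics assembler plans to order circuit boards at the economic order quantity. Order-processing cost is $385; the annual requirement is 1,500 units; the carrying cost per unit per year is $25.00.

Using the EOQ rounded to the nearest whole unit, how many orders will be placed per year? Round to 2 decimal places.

2DS/H = 2·1,500·385/25 = 46,200.00
EOQ = √46,200.00 ≈ 214.94 → Q = 215
Orders per year = D/Q = 1,500 / 215 = 6.977

6.98 orders per year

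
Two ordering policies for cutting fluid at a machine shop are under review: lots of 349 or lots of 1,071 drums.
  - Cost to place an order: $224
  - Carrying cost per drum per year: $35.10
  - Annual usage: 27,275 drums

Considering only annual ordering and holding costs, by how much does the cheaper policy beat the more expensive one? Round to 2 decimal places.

TC(Q) = (D/Q)S + (Q/2)H
TC(349) = (27,275/349)×224 + (349/2)×35.1 = $23,630.97
TC(1,071) = (27,275/1,071)×224 + (1,071/2)×35.1 = $24,500.63
Lots of 349 are cheaper by $869.66.

$869.66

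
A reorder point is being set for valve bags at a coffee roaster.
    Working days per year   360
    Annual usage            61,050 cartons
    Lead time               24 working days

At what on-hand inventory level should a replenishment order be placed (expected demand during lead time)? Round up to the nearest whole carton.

4,070 cartons

Daily demand d = 61,050 / 360 = 169.583 cartons/day
Demand during lead time = 169.583 × 24 = 4,070.00
Reorder point = 4,070.00 → round up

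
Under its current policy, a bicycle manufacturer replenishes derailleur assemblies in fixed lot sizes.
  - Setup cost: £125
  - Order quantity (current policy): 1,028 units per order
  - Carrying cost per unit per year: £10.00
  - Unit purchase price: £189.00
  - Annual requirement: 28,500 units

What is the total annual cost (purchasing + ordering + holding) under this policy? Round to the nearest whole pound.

£5,395,105

Orders/yr = 28,500/1,028 = 27.724; ordering cost = 27.724 × £125 = £3,465.47
Average inventory = 1,028/2 = 514; holding cost = 514 × £10 = £5,140.00
Purchase cost = D·C = 28,500 × 189 = £5,386,500.00
Total = £3,465.47 + £5,140.00 + £5,386,500.00 = £5,395,105.47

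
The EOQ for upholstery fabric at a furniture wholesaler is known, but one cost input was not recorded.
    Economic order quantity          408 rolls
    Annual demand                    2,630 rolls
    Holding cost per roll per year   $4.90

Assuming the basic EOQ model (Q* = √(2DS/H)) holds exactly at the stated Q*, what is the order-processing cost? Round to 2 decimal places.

$155.07

Since Q* = (2DS/H)^½, squaring gives Q*²·H = 2DS.
S = Q²H / (2D) = 408² × 4.9 / (2 × 2,630) = 155.0710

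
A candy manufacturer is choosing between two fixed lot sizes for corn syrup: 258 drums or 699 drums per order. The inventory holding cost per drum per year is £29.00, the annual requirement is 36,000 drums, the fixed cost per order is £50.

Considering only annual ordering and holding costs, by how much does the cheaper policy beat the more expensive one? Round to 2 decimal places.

TC(Q) = (D/Q)S + (Q/2)H
TC(258) = (36,000/258)×50 + (258/2)×29 = £10,717.74
TC(699) = (36,000/699)×50 + (699/2)×29 = £12,710.61
Cheaper: Q = 258.  Difference = £1,992.86

£1,992.86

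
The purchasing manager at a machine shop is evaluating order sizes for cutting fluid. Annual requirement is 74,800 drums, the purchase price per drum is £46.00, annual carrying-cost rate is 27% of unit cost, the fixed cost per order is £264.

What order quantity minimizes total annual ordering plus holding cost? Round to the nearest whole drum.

H = i·C = 0.27 × £46 = £12.4200 per drum-year
Q* = √(2·D·S / H) = √(2·74,800·264 / 12.42) = √3,179,903.4 ≈ 1,783.23

1,783 drums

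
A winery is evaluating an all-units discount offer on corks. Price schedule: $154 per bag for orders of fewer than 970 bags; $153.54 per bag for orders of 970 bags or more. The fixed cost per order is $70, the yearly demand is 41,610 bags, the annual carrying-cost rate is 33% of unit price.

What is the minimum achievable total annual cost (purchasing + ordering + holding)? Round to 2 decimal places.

$6,416,376.26

H₁ = 33%×$154 = $50.8200;  H₂ = 33%×$153.54 = $50.6682
EOQ₁ = √(2×41,610×70/50.8200) = 338.57  (< 970, feasible at tier 1)
EOQ₂ = √(2×41,610×70/50.6682) = 339.07  (< 970 → use Q = 970 at tier-2 price)
TC(tier 1 (EOQ₁), Q≈338.6) = $6,425,146.01
TC(tier 2, Q≈970.0) = $6,416,376.26
Minimum at tier 2: $6,416,376.26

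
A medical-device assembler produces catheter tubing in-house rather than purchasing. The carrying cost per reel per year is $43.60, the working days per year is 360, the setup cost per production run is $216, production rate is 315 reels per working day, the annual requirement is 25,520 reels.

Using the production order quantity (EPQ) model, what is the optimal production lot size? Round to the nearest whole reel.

Daily demand d = 25,520/360 = 70.889; p = 315; 1 − d/p = 0.77496
EPQ = √(2DS / (H(1 − d/p)))
    = √(2 × 25,520 × 216 / (43.6 × 0.77496)) ≈ 571.22

571 reels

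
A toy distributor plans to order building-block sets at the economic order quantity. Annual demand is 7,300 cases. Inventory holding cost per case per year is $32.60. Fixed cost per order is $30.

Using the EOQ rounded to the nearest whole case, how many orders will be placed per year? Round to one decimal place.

62.9 orders per year

EOQ = √(2DS/H) = √(2 × 7,300 × 30 / 32.6)
    = √(13,435.58) ≈ 115.91 → Q = 116
Orders per year = D/Q = 7,300 / 116 = 62.931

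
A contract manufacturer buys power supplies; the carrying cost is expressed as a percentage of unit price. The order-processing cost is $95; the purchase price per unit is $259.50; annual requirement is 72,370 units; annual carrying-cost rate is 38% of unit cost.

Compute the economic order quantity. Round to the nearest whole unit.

H = i·C = 0.38 × $259.5 = $98.6100 per unit-year
EOQ = √(2DS/H) = √(2 × 72,370 × 95 / 98.61)
    = √(139,441.23) ≈ 373.42

373 units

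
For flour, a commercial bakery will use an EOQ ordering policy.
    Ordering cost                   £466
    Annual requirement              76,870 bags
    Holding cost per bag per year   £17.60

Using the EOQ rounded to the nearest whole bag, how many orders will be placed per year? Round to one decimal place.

Q* = √(2·D·S / H) = √(2·76,870·466 / 17.6) = √4,070,615.9 ≈ 2,017.58 → Q = 2,018
Orders per year = D/Q = 76,870 / 2,018 = 38.092

38.1 orders per year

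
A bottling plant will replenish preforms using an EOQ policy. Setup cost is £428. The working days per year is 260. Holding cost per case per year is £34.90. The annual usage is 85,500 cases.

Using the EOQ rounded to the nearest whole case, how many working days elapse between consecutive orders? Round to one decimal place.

Optimal lot size Q* = (2 × 85,500 × £428 / £34.9)^½ ≈ 1,448.13 → Q = 1,448 cases
T = Q/D × 260 days = 1,448/85,500 × 260 = 4.403 days

4.4 days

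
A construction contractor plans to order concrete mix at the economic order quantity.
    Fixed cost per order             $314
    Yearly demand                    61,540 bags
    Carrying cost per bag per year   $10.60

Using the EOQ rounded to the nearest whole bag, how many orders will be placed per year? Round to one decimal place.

Optimal lot size Q* = (2 × 61,540 × $314 / $10.6)^½ ≈ 1,909.44 → Q = 1,909
N = D/Q = 61,540/1,909 ≈ 32.237 orders/yr

32.2 orders per year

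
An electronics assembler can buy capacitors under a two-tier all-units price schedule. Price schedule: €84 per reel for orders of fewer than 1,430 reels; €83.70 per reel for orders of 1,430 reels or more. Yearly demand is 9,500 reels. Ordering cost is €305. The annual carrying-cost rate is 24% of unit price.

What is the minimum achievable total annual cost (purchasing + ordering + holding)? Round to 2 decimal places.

€808,808.66

H₁ = 24%×€84 = €20.1600;  H₂ = 24%×€83.70 = €20.0880
EOQ₁ = √(2×9,500×305/20.1600) = 536.14  (< 1,430, feasible at tier 1)
EOQ₂ = √(2×9,500×305/20.0880) = 537.10  (< 1,430 → use Q = 1,430 at tier-2 price)
TC(tier 1 (EOQ₁), Q≈536.1) = €808,808.66
TC(tier 2, Q≈1,430.0) = €811,539.14
Minimum at tier 1 (EOQ₁): €808,808.66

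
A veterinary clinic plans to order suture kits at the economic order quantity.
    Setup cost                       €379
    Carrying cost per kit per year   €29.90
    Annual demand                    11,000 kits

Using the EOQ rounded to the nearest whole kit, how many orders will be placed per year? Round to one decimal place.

Optimal lot size Q* = (2 × 11,000 × €379 / €29.9)^½ ≈ 528.07 → Q = 528
Orders per year = D/Q = 11,000 / 528 = 20.833

20.8 orders per year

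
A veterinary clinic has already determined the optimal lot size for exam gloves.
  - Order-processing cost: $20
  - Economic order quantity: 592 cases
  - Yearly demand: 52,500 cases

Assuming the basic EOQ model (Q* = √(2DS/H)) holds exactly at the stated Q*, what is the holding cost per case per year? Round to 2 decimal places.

$5.99

Since Q* = (2DS/H)^½, squaring gives Q*²·H = 2DS.
H = 2DS / Q² = 2 × 52,500 × 20 / 592² = 5.9921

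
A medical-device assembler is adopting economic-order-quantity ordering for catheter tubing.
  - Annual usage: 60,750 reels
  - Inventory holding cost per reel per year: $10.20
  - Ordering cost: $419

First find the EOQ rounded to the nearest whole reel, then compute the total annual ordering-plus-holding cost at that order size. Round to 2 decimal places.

Q* = √(2·D·S / H) = √(2·60,750·419 / 10.2) = √4,991,029.4 ≈ 2,234.06 → Q = 2,234 reels
Orders/yr = 60,750/2,234 = 27.193; ordering cost = 27.193 × $419 = $11,394.02
Average inventory = 2,234/2 = 1117; holding cost = 1117 × $10.2 = $11,393.40
Total = $11,394.02 + $11,393.40 = $22,787.42

$22,787.42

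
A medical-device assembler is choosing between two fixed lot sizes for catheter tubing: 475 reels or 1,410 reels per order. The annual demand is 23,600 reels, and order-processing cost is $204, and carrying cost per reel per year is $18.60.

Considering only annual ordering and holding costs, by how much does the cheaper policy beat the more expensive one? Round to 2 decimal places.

For each Q, cost = (D/Q)·S + (Q/2)·H.
TC(475) = (23,600/475)×204 + (475/2)×18.6 = $14,553.08
TC(1,410) = (23,600/1,410)×204 + (1,410/2)×18.6 = $16,527.47
Lots of 475 are cheaper by $1,974.39.

$1,974.39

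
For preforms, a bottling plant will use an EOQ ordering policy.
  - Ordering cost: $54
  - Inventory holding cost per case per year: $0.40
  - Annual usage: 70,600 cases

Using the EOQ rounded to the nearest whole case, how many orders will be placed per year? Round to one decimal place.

Optimal lot size Q* = (2 × 70,600 × $54 / $0.4)^½ ≈ 4,366.01 → Q = 4,366
N = D/Q = 70,600/4,366 ≈ 16.170 orders/yr

16.2 orders per year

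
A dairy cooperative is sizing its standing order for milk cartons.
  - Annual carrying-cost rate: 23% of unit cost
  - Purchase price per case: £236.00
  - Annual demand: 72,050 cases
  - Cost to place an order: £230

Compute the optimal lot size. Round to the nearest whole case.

781 cases

H = i·C = 0.23 × £236 = £54.2800 per case-year
2DS/H = 2·72,050·230/54.28 = 610,593.22
EOQ = √610,593.22 ≈ 781.40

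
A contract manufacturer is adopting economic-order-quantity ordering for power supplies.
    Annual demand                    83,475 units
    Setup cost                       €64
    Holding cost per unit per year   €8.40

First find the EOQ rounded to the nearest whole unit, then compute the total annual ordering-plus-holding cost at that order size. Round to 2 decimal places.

Optimal lot size Q* = (2 × 83,475 × €64 / €8.4)^½ ≈ 1,127.83 → Q = 1,128 units
Annual ordering cost = (D/Q)·S = (83,475/1,128) × 64 = €4,736.17
Annual holding cost  = (Q/2)·H = (1,128/2) × 8.4 = €4,737.60
Total = €4,736.17 + €4,737.60 = €9,473.77

€9,473.77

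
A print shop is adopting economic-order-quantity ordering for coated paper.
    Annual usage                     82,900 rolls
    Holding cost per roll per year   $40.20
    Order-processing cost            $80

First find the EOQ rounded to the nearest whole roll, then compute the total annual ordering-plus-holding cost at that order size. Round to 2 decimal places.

EOQ = √(2DS/H) = √(2 × 82,900 × 80 / 40.2)
    = √(329,950.25) ≈ 574.41 → Q = 574 rolls
Annual ordering cost = (D/Q)·S = (82,900/574) × 80 = $11,554.01
Annual holding cost  = (Q/2)·H = (574/2) × 40.2 = $11,537.40
Total = $11,554.01 + $11,537.40 = $23,091.41

$23,091.41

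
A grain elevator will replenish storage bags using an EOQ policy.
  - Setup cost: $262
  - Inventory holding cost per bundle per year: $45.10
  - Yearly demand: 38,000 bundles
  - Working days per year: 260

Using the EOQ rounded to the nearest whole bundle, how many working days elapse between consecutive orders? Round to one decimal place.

4.5 days

Optimal lot size Q* = (2 × 38,000 × $262 / $45.1)^½ ≈ 664.46 → Q = 664 bundles
Cycle time = (working days × Q)/D = (260 × 664) / 38,000 = 4.543 days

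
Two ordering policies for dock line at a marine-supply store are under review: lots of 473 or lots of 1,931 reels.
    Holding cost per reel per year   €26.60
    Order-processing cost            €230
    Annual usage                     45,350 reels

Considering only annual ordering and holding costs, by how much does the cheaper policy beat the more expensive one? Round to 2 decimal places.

€2,741.21

For each Q, cost = (D/Q)·S + (Q/2)·H.
TC(473) = (45,350/473)×230 + (473/2)×26.6 = €28,342.70
TC(1,931) = (45,350/1,931)×230 + (1,931/2)×26.6 = €31,083.91
Lots of 473 are cheaper by €2,741.21.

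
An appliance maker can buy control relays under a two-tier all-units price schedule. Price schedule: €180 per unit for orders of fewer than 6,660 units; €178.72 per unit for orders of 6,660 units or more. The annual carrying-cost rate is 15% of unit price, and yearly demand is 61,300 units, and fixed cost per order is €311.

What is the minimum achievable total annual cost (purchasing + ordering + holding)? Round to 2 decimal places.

H₁ = 15%×€180 = €27.0000;  H₂ = 15%×€178.72 = €26.8080
EOQ₁ = √(2×61,300×311/27.0000) = 1,188.35  (< 6,660, feasible at tier 1)
EOQ₂ = √(2×61,300×311/26.8080) = 1,192.60  (< 6,660 → use Q = 6,660 at tier-2 price)
TC(tier 1 (EOQ₁), Q≈1,188.3) = €11,066,085.39
TC(tier 2, Q≈6,660.0) = €11,047,669.15
Minimum at tier 2: €11,047,669.15

€11,047,669.15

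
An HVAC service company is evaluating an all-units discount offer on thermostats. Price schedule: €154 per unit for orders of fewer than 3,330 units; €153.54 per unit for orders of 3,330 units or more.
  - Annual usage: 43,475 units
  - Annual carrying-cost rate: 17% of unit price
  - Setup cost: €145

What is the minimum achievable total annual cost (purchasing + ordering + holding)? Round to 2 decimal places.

H₁ = 17%×€154 = €26.1800;  H₂ = 17%×€153.54 = €26.1018
EOQ₁ = √(2×43,475×145/26.1800) = 693.96  (< 3,330, feasible at tier 1)
EOQ₂ = √(2×43,475×145/26.1018) = 695.00  (< 3,330 → use Q = 3,330 at tier-2 price)
TC(tier 1 (EOQ₁), Q≈694.0) = €6,713,317.85
TC(tier 2, Q≈3,330.0) = €6,720,504.05
Minimum at tier 1 (EOQ₁): €6,713,317.85

€6,713,317.85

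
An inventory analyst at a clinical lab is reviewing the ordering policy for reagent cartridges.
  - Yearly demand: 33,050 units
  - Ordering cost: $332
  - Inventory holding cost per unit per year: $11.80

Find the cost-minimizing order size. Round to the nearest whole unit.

1,364 units

2DS/H = 2·33,050·332/11.8 = 1,859,762.71
EOQ = √1,859,762.71 ≈ 1,363.73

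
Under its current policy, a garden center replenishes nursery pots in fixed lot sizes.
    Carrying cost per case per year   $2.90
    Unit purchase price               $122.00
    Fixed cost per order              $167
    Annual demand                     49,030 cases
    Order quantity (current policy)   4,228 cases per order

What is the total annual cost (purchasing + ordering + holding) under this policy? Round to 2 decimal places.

$5,989,727.22

Annual ordering cost = (D/Q)·S = (49,030/4,228) × 167 = $1,936.62
Annual holding cost  = (Q/2)·H = (4,228/2) × 2.9 = $6,130.60
Purchase cost = D·C = 49,030 × 122 = $5,981,660.00
Total = $1,936.62 + $6,130.60 + $5,981,660.00 = $5,989,727.22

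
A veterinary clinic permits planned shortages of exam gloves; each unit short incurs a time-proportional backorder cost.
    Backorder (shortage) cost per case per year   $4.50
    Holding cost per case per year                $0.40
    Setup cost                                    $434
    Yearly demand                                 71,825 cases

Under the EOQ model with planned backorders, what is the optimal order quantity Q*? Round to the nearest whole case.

13,027 cases

Basic EOQ = √(2·71,825·434/0.4) = 12,484.400
Backorder adjustment √((H+b)/b) = √((0.4+4.5)/4.5) = 1.0435
Q* = 12,484.400 × 1.0435 ≈ 13,027.45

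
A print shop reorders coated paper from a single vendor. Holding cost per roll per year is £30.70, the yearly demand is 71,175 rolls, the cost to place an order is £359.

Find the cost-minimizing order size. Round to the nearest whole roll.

1,290 rolls

Optimal lot size Q* = (2 × 71,175 × £359 / £30.7)^½ ≈ 1,290.20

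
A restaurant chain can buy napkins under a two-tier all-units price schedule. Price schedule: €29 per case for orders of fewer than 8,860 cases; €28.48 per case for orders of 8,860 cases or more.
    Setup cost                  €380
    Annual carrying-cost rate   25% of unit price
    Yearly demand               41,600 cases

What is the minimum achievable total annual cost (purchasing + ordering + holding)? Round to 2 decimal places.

H₁ = 25%×€29 = €7.2500;  H₂ = 25%×€28.48 = €7.1200
EOQ₁ = √(2×41,600×380/7.2500) = 2,088.26  (< 8,860, feasible at tier 1)
EOQ₂ = √(2×41,600×380/7.1200) = 2,107.24  (< 8,860 → use Q = 8,860 at tier-2 price)
TC(tier 1 (EOQ₁), Q≈2,088.3) = €1,221,539.88
TC(tier 2, Q≈8,860.0) = €1,218,093.80
Minimum at tier 2: €1,218,093.80

€1,218,093.80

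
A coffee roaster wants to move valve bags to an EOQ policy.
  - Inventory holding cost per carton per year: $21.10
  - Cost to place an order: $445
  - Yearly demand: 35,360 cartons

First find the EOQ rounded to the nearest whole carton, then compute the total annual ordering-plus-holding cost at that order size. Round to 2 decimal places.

2DS/H = 2·35,360·445/21.1 = 1,491,488.15
EOQ = √1,491,488.15 ≈ 1,221.26 → Q = 1,221 cartons
Orders/yr = 35,360/1,221 = 28.960; ordering cost = 28.960 × $445 = $12,887.14
Average inventory = 1,221/2 = 610.5; holding cost = 610.5 × $21.1 = $12,881.55
Total = $12,887.14 + $12,881.55 = $25,768.69

$25,768.69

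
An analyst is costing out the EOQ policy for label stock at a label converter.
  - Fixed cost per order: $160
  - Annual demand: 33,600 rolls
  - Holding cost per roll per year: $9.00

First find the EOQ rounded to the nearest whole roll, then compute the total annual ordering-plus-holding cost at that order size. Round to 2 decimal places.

EOQ = √(2DS/H) = √(2 × 33,600 × 160 / 9)
    = √(1,194,666.67) ≈ 1,093.01 → Q = 1,093 rolls
Ordering: D/Q × S = 33,600/1,093 × $160 = $4,918.57
Holding:  Q/2 × H = 1,093/2 × $9 = $4,918.50
Total = $4,918.57 + $4,918.50 = $9,837.07

$9,837.07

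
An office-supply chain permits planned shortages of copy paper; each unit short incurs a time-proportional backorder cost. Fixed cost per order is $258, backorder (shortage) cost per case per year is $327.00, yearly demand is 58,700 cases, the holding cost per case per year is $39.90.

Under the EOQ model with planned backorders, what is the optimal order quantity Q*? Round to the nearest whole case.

Q* = √(2DS/H) · √((H + b)/b)
   = √(2 × 58,700 × 258 / 39.9) · √((39.9 + 327) / 327)
   = 871.279 × 1.0593 ≈ 922.91

923 cases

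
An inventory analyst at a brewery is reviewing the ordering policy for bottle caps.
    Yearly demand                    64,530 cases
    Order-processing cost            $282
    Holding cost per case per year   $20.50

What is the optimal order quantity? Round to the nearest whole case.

1,332 cases

Q* = √(2·D·S / H) = √(2·64,530·282 / 20.5) = √1,775,362.0 ≈ 1,332.43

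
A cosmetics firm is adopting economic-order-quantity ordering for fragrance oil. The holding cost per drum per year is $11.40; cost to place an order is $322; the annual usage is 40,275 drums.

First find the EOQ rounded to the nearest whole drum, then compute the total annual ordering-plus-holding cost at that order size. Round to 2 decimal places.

EOQ = √(2DS/H) = √(2 × 40,275 × 322 / 11.4)
    = √(2,275,184.21) ≈ 1,508.37 → Q = 1,508 drums
Annual ordering cost = (D/Q)·S = (40,275/1,508) × 322 = $8,599.83
Annual holding cost  = (Q/2)·H = (1,508/2) × 11.4 = $8,595.60
Total = $8,599.83 + $8,595.60 = $17,195.43

$17,195.43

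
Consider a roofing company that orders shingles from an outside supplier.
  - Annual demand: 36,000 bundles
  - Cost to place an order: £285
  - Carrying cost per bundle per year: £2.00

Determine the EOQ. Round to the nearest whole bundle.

3,203 bundles

EOQ = √(2DS/H) = √(2 × 36,000 × 285 / 2)
    = √(10,260,000.00) ≈ 3,203.12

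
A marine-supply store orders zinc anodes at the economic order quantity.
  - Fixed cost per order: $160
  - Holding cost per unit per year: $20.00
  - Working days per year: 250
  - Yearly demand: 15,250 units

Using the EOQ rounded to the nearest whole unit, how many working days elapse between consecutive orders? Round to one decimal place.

Optimal lot size Q* = (2 × 15,250 × $160 / $20)^½ ≈ 493.96 → Q = 494 units
T = Q/D × 250 days = 494/15,250 × 250 = 8.098 days

8.1 days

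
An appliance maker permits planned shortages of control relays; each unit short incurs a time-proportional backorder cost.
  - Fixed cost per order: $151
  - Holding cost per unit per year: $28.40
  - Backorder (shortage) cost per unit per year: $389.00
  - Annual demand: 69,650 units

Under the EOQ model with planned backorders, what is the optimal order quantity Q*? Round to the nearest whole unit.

891 units

Basic EOQ = √(2·69,650·151/28.4) = 860.607
Backorder adjustment √((H+b)/b) = √((28.4+389)/389) = 1.0359
Q* = 860.607 × 1.0359 ≈ 891.47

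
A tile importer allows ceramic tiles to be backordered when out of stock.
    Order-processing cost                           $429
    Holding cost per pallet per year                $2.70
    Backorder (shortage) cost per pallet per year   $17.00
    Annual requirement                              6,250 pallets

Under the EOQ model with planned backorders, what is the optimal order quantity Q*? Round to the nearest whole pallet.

Basic EOQ = √(2·6,250·429/2.7) = 1,409.295
Backorder adjustment √((H+b)/b) = √((2.7+17)/17) = 1.0765
Q* = 1,409.295 × 1.0765 ≈ 1,517.09

1,517 pallets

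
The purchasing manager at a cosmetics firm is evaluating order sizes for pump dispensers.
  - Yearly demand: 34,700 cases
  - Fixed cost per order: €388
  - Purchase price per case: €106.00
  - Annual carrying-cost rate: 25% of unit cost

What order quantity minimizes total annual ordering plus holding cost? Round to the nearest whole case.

Holding cost per case per year: H = 25% × €106 = €26.5000
EOQ = √(2DS/H) = √(2 × 34,700 × 388 / 26.5)
    = √(1,016,120.75) ≈ 1,008.03

1,008 cases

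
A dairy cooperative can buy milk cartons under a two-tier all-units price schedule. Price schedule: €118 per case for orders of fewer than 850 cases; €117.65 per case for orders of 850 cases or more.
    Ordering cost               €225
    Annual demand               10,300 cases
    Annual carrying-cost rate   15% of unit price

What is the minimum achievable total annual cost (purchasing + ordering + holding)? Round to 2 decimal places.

H₁ = 15%×€118 = €17.7000;  H₂ = 15%×€117.65 = €17.6475
EOQ₁ = √(2×10,300×225/17.7000) = 511.73  (< 850, feasible at tier 1)
EOQ₂ = √(2×10,300×225/17.6475) = 512.49  (< 850 → use Q = 850 at tier-2 price)
TC(tier 1 (EOQ₁), Q≈511.7) = €1,224,457.57
TC(tier 2, Q≈850.0) = €1,222,021.66
Minimum at tier 2: €1,222,021.66

€1,222,021.66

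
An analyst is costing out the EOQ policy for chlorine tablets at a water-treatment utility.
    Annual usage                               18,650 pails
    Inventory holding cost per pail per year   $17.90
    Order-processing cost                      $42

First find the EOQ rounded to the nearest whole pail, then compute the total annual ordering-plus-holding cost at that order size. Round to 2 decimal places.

$5,295.48

Q* = √(2·D·S / H) = √(2·18,650·42 / 17.9) = √87,519.6 ≈ 295.84 → Q = 296 pails
Ordering: D/Q × S = 18,650/296 × $42 = $2,646.28
Holding:  Q/2 × H = 296/2 × $17.9 = $2,649.20
Total = $2,646.28 + $2,649.20 = $5,295.48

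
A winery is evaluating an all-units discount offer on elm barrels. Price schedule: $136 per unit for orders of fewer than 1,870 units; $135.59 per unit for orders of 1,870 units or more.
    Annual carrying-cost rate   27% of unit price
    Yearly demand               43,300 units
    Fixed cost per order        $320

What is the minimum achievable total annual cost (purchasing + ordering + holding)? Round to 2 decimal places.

H₁ = 27%×$136 = $36.7200;  H₂ = 27%×$135.59 = $36.6093
EOQ₁ = √(2×43,300×320/36.7200) = 868.73  (< 1,870, feasible at tier 1)
EOQ₂ = √(2×43,300×320/36.6093) = 870.04  (< 1,870 → use Q = 1,870 at tier-2 price)
TC(tier 1 (EOQ₁), Q≈868.7) = $5,920,699.60
TC(tier 2, Q≈1,870.0) = $5,912,686.32
Minimum at tier 2: $5,912,686.32

$5,912,686.32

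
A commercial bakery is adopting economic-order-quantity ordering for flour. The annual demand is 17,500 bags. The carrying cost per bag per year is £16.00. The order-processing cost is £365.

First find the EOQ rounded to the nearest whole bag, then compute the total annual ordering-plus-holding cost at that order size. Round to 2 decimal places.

£14,296.85

Q* = √(2·D·S / H) = √(2·17,500·365 / 16) = √798,437.5 ≈ 893.55 → Q = 894 bags
Annual ordering cost = (D/Q)·S = (17,500/894) × 365 = £7,144.85
Annual holding cost  = (Q/2)·H = (894/2) × 16 = £7,152.00
Total = £7,144.85 + £7,152.00 = £14,296.85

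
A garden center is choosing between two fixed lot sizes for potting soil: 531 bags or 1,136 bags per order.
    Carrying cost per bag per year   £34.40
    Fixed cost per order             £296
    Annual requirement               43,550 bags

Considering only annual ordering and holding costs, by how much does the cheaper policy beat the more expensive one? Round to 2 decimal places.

TC(Q) = (D/Q)S + (Q/2)H
TC(531) = (43,550/531)×296 + (531/2)×34.4 = £33,409.66
TC(1,136) = (43,550/1,136)×296 + (1,136/2)×34.4 = £30,886.74
Cheaper: Q = 1,136.  Difference = £2,522.92

£2,522.92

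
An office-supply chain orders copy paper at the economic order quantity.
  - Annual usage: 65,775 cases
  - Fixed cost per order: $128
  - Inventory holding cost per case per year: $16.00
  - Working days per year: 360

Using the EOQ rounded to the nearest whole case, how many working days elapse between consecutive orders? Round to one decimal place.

EOQ = √(2DS/H) = √(2 × 65,775 × 128 / 16)
    = √(1,052,400.00) ≈ 1,025.87 → Q = 1,026 cases
Days between orders = 360 / (D/Q) = 360 / 64.108 ≈ 5.616

5.6 days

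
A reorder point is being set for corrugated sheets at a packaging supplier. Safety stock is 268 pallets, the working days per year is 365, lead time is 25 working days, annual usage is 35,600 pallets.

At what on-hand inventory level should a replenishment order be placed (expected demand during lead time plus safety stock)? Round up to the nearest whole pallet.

Daily demand d = 35,600 / 365 = 97.534 pallets/day
Demand during lead time = 97.534 × 25 = 2,438.36
Reorder point = 2,438.36 + 268 = 2,706.36 → round up

2,707 pallets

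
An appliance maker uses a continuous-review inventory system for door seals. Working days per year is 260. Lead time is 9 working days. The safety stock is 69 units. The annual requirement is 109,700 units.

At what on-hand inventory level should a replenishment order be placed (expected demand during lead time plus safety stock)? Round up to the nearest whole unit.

3,867 units

Daily demand d = 109,700 / 260 = 421.923 units/day
Demand during lead time = 421.923 × 9 = 3,797.31
Reorder point = 3,797.31 + 69 = 3,866.31 → round up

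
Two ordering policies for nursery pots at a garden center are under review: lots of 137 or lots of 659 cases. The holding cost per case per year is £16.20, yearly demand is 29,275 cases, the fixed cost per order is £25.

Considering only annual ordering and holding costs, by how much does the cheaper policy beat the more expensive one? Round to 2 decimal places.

£3.37

Annual cost at Q: ordering D·S/Q plus holding Q·H/2.
TC(137) = (29,275/137)×25 + (137/2)×16.2 = £6,451.85
TC(659) = (29,275/659)×25 + (659/2)×16.2 = £6,448.48
|ΔTC| = |£6,451.85 − £6,448.48| = £3.37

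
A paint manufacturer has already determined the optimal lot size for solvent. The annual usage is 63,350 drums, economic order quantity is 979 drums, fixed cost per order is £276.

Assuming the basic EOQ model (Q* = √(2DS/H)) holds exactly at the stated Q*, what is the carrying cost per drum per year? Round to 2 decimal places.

£36.49

EOQ relation: Q² = 2DS/H, so rearrange for the unknown.
H = 2DS / Q² = 2 × 63,350 × 276 / 979² = 36.4855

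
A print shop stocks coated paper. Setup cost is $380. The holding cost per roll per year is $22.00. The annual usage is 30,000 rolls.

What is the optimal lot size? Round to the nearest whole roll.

1,018 rolls

Optimal lot size Q* = (2 × 30,000 × $380 / $22)^½ ≈ 1,018.02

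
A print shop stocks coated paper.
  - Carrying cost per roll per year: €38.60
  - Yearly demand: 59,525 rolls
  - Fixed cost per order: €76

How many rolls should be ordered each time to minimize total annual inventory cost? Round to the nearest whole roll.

2DS/H = 2·59,525·76/38.6 = 234,398.96
EOQ = √234,398.96 ≈ 484.15

484 rolls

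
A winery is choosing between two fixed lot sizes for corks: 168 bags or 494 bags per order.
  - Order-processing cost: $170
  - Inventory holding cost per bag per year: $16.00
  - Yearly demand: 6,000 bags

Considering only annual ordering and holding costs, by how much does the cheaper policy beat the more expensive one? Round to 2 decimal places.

For each Q, cost = (D/Q)·S + (Q/2)·H.
TC(168) = (6,000/168)×170 + (168/2)×16 = $7,415.43
TC(494) = (6,000/494)×170 + (494/2)×16 = $6,016.78
Cheaper: Q = 494.  Difference = $1,398.65

$1,398.65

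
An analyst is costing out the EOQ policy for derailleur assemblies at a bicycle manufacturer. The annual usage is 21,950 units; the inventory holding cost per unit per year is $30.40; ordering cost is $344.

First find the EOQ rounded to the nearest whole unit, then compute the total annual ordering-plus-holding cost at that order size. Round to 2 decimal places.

Q* = √(2·D·S / H) = √(2·21,950·344 / 30.4) = √496,763.2 ≈ 704.81 → Q = 705 units
Orders/yr = 21,950/705 = 31.135; ordering cost = 31.135 × $344 = $10,710.35
Average inventory = 705/2 = 352.5; holding cost = 352.5 × $30.4 = $10,716.00
Total = $10,710.35 + $10,716.00 = $21,426.35

$21,426.35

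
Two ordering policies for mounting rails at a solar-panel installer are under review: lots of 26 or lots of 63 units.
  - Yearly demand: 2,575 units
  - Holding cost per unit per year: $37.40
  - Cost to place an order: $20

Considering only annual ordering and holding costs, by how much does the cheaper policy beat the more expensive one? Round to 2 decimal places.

Annual cost at Q: ordering D·S/Q plus holding Q·H/2.
TC(26) = (2,575/26)×20 + (26/2)×37.4 = $2,466.97
TC(63) = (2,575/63)×20 + (63/2)×37.4 = $1,995.56
Cheaper: Q = 63.  Difference = $471.41

$471.41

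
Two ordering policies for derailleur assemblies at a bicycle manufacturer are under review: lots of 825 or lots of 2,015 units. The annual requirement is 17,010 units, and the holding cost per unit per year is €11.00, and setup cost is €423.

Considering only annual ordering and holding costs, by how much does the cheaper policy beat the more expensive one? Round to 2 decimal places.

Annual cost at Q: ordering D·S/Q plus holding Q·H/2.
TC(825) = (17,010/825)×423 + (825/2)×11 = €13,258.99
TC(2,015) = (17,010/2,015)×423 + (2,015/2)×11 = €14,653.33
Lots of 825 are cheaper by €1,394.34.

€1,394.34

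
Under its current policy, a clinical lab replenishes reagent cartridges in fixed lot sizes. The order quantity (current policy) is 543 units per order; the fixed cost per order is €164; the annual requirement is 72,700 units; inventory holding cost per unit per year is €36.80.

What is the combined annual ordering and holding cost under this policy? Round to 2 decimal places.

Ordering: D/Q × S = 72,700/543 × €164 = €21,957.27
Holding:  Q/2 × H = 543/2 × €36.8 = €9,991.20
Total = €21,957.27 + €9,991.20 = €31,948.47

€31,948.47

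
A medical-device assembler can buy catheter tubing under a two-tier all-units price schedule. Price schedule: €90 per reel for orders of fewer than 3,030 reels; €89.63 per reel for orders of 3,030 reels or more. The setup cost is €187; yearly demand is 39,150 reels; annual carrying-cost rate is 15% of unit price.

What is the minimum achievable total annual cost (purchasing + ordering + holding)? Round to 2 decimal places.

H₁ = 15%×€90 = €13.5000;  H₂ = 15%×€89.63 = €13.4445
EOQ₁ = √(2×39,150×187/13.5000) = 1,041.44  (< 3,030, feasible at tier 1)
EOQ₂ = √(2×39,150×187/13.4445) = 1,043.59  (< 3,030 → use Q = 3,030 at tier-2 price)
TC(tier 1 (EOQ₁), Q≈1,041.4) = €3,537,559.46
TC(tier 2, Q≈3,030.0) = €3,531,799.11
Minimum at tier 2: €3,531,799.11

€3,531,799.11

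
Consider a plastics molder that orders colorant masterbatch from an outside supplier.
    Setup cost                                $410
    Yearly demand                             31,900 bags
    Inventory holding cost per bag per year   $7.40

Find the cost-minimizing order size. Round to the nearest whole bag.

2DS/H = 2·31,900·410/7.4 = 3,534,864.86
EOQ = √3,534,864.86 ≈ 1,880.12

1,880 bags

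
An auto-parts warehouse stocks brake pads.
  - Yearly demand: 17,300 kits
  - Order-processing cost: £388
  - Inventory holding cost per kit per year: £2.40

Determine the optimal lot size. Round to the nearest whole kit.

EOQ = √(2DS/H) = √(2 × 17,300 × 388 / 2.4)
    = √(5,593,666.67) ≈ 2,365.09

2,365 kits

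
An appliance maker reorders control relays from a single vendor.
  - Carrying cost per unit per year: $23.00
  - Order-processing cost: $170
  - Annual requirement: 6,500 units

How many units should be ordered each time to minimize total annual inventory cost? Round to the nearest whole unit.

Optimal lot size Q* = (2 × 6,500 × $170 / $23)^½ ≈ 309.98

310 units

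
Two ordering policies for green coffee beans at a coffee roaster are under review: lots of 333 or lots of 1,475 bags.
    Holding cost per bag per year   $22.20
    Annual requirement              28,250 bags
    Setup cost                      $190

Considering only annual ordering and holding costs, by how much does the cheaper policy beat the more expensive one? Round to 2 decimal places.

Annual cost at Q: ordering D·S/Q plus holding Q·H/2.
TC(333) = (28,250/333)×190 + (333/2)×22.2 = $19,814.92
TC(1,475) = (28,250/1,475)×190 + (1,475/2)×22.2 = $20,011.48
|ΔTC| = |$19,814.92 − $20,011.48| = $196.56

$196.56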